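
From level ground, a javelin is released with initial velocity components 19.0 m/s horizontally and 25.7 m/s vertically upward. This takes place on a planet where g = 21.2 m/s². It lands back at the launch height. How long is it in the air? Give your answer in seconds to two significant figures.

Time of flight on level ground: T = 2 v_y0 / g = 2 × 25.70 / 21.2 = 2.425 s.

2.4 s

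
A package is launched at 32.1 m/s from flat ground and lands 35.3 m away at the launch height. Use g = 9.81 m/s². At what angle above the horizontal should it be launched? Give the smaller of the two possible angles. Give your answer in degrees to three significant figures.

Level-ground range R = v₀² sin(2θ)/g ⇒ sin(2θ) = gR/v₀² = 9.81 × 35.3 / 32.1² = 0.3361.
2θ = 19.64° or 180° − 19.64° = 160.4°, so θ = 9.819° or 80.18°.
The smaller angle is 9.819°.

9.82°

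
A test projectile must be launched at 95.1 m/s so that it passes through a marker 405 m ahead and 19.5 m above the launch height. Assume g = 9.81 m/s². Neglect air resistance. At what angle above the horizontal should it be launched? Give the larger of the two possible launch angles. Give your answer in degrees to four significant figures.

Trajectory: y = x tanθ − g x² (1 + tan²θ)/(2v₀²). With x = 405, y = 19.5, v₀ = 95.1, g = 9.81:
88.96 tan²θ − 405 tanθ + (108.5) = 0.
tanθ = [405 ± √(405² − 4 × 88.96 × (108.5))] / (2 × 88.96) = (405 ± 354.2) / 177.9, giving tanθ = 0.2857 or 4.267.
θ = 15.95° or 76.81°; the larger is 76.81°.

76.81°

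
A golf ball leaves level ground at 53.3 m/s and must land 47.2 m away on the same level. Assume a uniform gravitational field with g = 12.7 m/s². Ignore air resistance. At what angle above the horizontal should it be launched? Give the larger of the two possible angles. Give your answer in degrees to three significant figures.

83.9°

R = v₀² sin 2θ / g gives sin 2θ = gR/v₀² = 12.7·47.2/53.3² = 0.2110.
2θ = 12.18° or 180° − 12.18° = 167.8°, so θ = 6.091° or 83.91°.
The larger angle is 83.91°.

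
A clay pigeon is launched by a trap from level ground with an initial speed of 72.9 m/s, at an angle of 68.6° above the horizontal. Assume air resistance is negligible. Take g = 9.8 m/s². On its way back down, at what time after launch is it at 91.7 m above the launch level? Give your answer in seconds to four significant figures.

12.33 s

vₓ = 72.90 cos 68.6° = 26.60 m/s; v_y0 = 72.90 sin 68.6° = 67.87 m/s.
Require v_y0 t − ½ g t² = 91.7, i.e. 4.900 t² − 67.87 t + 91.7 = 0.
Quadratic formula: t = (67.87 ± √2809.6) / 9.80 = (67.87 ± 53.01) / 9.80 → t = 1.517 s or 12.33 s.
The descending-branch root is 12.33 s.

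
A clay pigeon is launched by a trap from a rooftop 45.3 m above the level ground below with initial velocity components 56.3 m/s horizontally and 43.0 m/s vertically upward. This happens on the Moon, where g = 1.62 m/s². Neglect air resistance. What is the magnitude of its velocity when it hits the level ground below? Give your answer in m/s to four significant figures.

Vertical motion (up positive, ground at y = 0): 0.8100 t² − (43.00) t − 45.3 = 0, so t = (43.00 + √(43.00² + 2·1.62·45.3)) / 1.62 = (43.00 + 44.67) / 1.62 = 54.12 s.
Vertical velocity at impact: v_y = v_y0 − g t = 43.00 − 1.62 × 54.12 = −44.67 m/s.
Speed: |v| = √(vₓ² + v_y²) = √(56.30² + 44.67²) = 71.87 m/s.

71.87 m/s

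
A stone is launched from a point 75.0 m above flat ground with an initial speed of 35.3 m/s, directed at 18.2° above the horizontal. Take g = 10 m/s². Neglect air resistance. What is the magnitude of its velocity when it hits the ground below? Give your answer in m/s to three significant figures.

Resolve: vₓ = 35.30 cos 18.2° = 33.53 m/s and v_y0 = 35.30 sin 18.2° = 11.03 m/s.
Vertical motion (up positive, ground at y = 0): 5.000 t² − (11.03) t − 75.0 = 0, so t = (11.03 + √(11.03² + 2·10.0·75.0)) / 10.0 = (11.03 + 40.27) / 10.0 = 5.129 s.
Vertical velocity at impact: v_y = v_y0 − g t = 11.03 − 10.0 × 5.129 = −40.27 m/s.
Speed: |v| = √(vₓ² + v_y²) = √(33.53² + 40.27²) = 52.40 m/s.

52.4 m/s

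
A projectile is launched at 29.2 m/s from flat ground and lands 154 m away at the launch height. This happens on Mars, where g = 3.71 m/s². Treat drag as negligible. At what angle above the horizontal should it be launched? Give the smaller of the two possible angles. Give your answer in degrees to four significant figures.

R = v₀² sin 2θ / g gives sin 2θ = gR/v₀² = 3.71·154/29.2² = 0.6701.
2θ = 42.07° or 180° − 42.07° = 137.9°, so θ = 21.04° or 68.96°.
The smaller angle is 21.04°.

21.04°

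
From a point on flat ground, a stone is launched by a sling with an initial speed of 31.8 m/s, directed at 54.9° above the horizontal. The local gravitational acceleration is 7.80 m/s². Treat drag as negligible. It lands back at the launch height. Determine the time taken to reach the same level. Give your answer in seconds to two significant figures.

Horizontal component vₓ = 31.80 cos 54.9° = 18.29 m/s; vertical v_y0 = 31.80 sin 54.9° = 26.02 m/s.
Time of flight on level ground: T = 2 v_y0 / g = 2 × 26.02 / 7.80 = 6.671 s.

6.7 s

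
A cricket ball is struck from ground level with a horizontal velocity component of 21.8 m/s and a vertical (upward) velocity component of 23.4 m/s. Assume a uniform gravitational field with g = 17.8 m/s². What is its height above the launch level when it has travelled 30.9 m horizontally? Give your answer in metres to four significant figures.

Time to reach x = 30.9 m: t = x/vₓ = 30.9/21.80 = 1.417 s.
Height: y = v_y0 t − ½ g t² = 23.40 × 1.417 − 8.900 × 1.417² = 33.17 − 17.88 = 15.29 m.

15.29 m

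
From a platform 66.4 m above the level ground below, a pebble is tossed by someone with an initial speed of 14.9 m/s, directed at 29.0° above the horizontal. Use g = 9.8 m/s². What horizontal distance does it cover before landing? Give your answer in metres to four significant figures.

58.53 m

Horizontal component vₓ = 14.90 cos 29.0° = 13.03 m/s; vertical v_y0 = 14.90 sin 29.0° = 7.224 m/s.
With up positive and y = 0 at the ground: y(t) = 66.4 + (7.224) t − 4.900 t². Setting y = 0 and taking the positive root: t = [7.224 + √(7.224² + 2·9.80·66.4)] / 9.80 = (7.224 + 36.79) / 9.80 = 4.491 s.
Horizontal distance: R = vₓ t = 13.03 × 4.491 = 58.53 m.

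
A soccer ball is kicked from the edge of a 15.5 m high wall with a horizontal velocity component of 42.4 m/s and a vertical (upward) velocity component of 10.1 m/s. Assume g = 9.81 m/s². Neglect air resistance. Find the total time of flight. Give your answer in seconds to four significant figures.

3.084 s

Vertical motion (up positive, ground at y = 0): 4.905 t² − (10.10) t − 15.5 = 0, so t = (10.10 + √(10.10² + 2·9.81·15.5)) / 9.81 = (10.10 + 20.15) / 9.81 = 3.084 s.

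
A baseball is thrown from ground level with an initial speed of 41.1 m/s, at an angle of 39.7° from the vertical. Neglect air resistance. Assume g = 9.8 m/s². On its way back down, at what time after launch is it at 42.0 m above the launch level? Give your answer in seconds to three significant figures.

4.58 s

Resolve: vₓ = 41.10 sin 39.7° = 26.25 m/s and v_y0 = 41.10 cos 39.7° = 31.62 m/s.
Height y(t) = 31.62 t − 4.900 t² = 42.0 gives 4.900 t² − 31.62 t + 42.0 = 0.
Quadratic formula: t = (31.62 ± √176.77) / 9.80 = (31.62 ± 13.30) / 9.80 → t = 1.870 s or 4.583 s.
The descending-branch root is 4.583 s.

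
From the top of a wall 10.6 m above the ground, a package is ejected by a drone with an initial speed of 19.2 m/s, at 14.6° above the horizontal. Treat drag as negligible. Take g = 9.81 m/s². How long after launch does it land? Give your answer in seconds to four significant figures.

Horizontal component vₓ = 19.20 cos 14.6° = 18.58 m/s; vertical v_y0 = 19.20 sin 14.6° = 4.840 m/s.
The projectile lands when y = 10.6 + (4.840) t − ½·9.81·t² = 0. Positive root: t = (4.840 + √(4.840² + 2·9.81·10.6)) / 9.81 = (4.840 + 15.21) / 9.81 = 2.044 s.

2.044 s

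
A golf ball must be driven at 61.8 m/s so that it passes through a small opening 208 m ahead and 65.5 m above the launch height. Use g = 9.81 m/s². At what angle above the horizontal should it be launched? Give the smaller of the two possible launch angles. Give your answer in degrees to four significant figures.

35.79°

Trajectory: y = x tanθ − g x² (1 + tan²θ)/(2v₀²). With x = 208, y = 65.5, v₀ = 61.8, g = 9.81:
55.56 tan²θ − 208 tanθ + (121.1) = 0.
tanθ = [208 ± √(208² − 4 × 55.56 × (121.1))] / (2 × 55.56) = (208 ± 127.9) / 111.1, giving tanθ = 0.7208 or 3.023.
θ = 35.79° or 71.69°; the smaller is 35.79°.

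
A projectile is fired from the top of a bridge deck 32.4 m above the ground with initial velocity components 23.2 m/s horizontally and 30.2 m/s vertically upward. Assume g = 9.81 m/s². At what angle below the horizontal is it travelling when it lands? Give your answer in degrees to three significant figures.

59.5°

With up positive and y = 0 at the ground: y(t) = 32.4 + (30.20) t − 4.905 t². Setting y = 0 and taking the positive root: t = [30.20 + √(30.20² + 2·9.81·32.4)] / 9.81 = (30.20 + 39.34) / 9.81 = 7.089 s.
At impact: v_y = v_y0 − g t = −39.34 m/s; vₓ = 23.20 m/s.
Angle below horizontal: arctan(|v_y|/vₓ) = arctan(39.34/23.20) = 59.47°.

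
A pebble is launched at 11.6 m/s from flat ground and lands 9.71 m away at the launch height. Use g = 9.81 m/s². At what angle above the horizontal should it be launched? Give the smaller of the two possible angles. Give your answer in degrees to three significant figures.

22.5°

From R = (v₀²/g) sin 2θ: sin 2θ = 9.81 × 9.71 / 134.56 = 0.7079.
2θ = 45.06° or 180° − 45.06° = 134.9°, so θ = 22.53° or 67.47°.
The smaller angle is 22.53°.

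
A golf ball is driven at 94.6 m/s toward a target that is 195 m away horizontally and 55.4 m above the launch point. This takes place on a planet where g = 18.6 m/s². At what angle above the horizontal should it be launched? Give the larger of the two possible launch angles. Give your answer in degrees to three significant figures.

Trajectory: y = x tanθ − g x² (1 + tan²θ)/(2v₀²). With x = 195, y = 55.4, v₀ = 94.6, g = 18.6:
39.52 tan²θ − 195 tanθ + (94.92) = 0.
tanθ = [195 ± √(195² − 4 × 39.52 × (94.92))] / (2 × 39.52) = (195 ± 151.7) / 79.03, giving tanθ = 0.5475 or 4.387.
θ = 28.70° or 77.16°; the larger is 77.16°.

77.2°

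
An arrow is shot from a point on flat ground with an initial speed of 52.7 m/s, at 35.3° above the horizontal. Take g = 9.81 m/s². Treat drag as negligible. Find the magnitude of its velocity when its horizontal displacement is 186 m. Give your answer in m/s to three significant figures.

44.6 m/s

vₓ = 52.70 cos 35.3° = 43.01 m/s; v_y0 = 52.70 sin 35.3° = 30.45 m/s.
At x = 186 m, t = x/vₓ = 186/43.01 = 4.325 s.
Vertical velocity there: v_y = v_y0 − g t = 30.45 − 9.81 × 4.325 = −11.97 m/s.
Speed: √(vₓ² + v_y²) = √(43.01² + 11.97²) = 44.65 m/s.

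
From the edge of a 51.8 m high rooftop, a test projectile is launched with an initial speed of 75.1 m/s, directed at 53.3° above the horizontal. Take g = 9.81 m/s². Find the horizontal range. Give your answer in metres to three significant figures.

587 m

vₓ = 75.10 cos 53.3° = 44.88 m/s; v_y0 = 75.10 sin 53.3° = 60.21 m/s.
With up positive and y = 0 at the ground: y(t) = 51.8 + (60.21) t − 4.905 t². Setting y = 0 and taking the positive root: t = [60.21 + √(60.21² + 2·9.81·51.8)] / 9.81 = (60.21 + 68.13) / 9.81 = 13.08 s.
Horizontal distance: R = vₓ t = 44.88 × 13.08 = 587.2 m.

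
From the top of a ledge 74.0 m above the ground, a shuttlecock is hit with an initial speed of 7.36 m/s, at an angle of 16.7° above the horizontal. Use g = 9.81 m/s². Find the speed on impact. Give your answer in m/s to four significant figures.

vₓ = 7.360 cos 16.7° = 7.050 m/s; v_y0 = 7.360 sin 16.7° = 2.115 m/s.
The projectile lands when y = 74.0 + (2.115) t − ½·9.81·t² = 0. Positive root: t = (2.115 + √(2.115² + 2·9.81·74.0)) / 9.81 = (2.115 + 38.16) / 9.81 = 4.106 s.
Vertical velocity at impact: v_y = v_y0 − g t = 2.115 − 9.81 × 4.106 = −38.16 m/s.
Speed: |v| = √(vₓ² + v_y²) = √(7.050² + 38.16²) = 38.81 m/s.

38.81 m/s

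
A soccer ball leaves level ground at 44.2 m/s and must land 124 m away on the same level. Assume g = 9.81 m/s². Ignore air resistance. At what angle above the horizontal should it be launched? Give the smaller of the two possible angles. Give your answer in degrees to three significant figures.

Level-ground range R = v₀² sin(2θ)/g ⇒ sin(2θ) = gR/v₀² = 9.81 × 124 / 44.2² = 0.6227.
2θ = 38.51° or 180° − 38.51° = 141.5°, so θ = 19.26° or 70.74°.
The smaller angle is 19.26°.

19.3°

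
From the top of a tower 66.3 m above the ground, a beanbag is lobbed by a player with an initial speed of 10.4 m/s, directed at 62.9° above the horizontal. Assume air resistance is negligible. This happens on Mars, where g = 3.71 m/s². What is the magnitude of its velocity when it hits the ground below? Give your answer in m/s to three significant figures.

24.5 m/s

Components: vₓ = 10.40 cos 62.9° = 4.738 m/s, v_y0 = 10.40 sin 62.9° = 9.258 m/s.
With up positive and y = 0 at the ground: y(t) = 66.3 + (9.258) t − 1.855 t². Setting y = 0 and taking the positive root: t = [9.258 + √(9.258² + 2·3.71·66.3)] / 3.71 = (9.258 + 24.03) / 3.71 = 8.974 s.
Vertical velocity at impact: v_y = v_y0 − g t = 9.258 − 3.71 × 8.974 = −24.03 m/s.
Speed: |v| = √(vₓ² + v_y²) = √(4.738² + 24.03²) = 24.50 m/s.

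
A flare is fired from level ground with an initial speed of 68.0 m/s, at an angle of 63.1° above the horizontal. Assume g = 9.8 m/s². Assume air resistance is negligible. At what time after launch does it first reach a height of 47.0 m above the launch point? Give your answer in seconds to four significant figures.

Components: vₓ = 68.00 cos 63.1° = 30.77 m/s, v_y0 = 68.00 sin 63.1° = 60.64 m/s.
Height y(t) = 60.64 t − 4.900 t² = 47.0 gives 4.900 t² − 60.64 t + 47.0 = 0.
t = [60.64 ± √(60.64² − 2·9.80·47.0)] / 9.80 = (60.64 ± 52.50) / 9.80, so t = 0.8308 s or t = 11.55 s.
The first (ascending) time is 0.8308 s.

0.8308 s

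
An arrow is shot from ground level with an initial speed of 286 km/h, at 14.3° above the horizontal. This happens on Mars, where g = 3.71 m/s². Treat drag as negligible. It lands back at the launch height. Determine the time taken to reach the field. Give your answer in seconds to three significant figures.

10.6 s

Convert: 286 km/h = 286/3.6 = 79.44 m/s.
Resolve: vₓ = 79.44 cos 14.3° = 76.98 m/s and v_y0 = 79.44 sin 14.3° = 19.62 m/s.
It returns to y = 0 when t = 2 v_y0 / g = 2(19.62)/3.71 = 10.58 s.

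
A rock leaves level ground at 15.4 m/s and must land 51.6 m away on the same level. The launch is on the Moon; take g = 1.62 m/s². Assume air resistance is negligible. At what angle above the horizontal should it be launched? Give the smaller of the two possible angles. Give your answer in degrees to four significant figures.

10.32°

Level-ground range R = v₀² sin(2θ)/g ⇒ sin(2θ) = gR/v₀² = 1.62 × 51.6 / 15.4² = 0.3525.
2θ = 20.64° or 180° − 20.64° = 159.4°, so θ = 10.32° or 79.68°.
The smaller angle is 10.32°.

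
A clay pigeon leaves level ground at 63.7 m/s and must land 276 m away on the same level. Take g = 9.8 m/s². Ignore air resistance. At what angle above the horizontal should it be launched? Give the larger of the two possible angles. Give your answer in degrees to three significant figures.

Level-ground range R = v₀² sin(2θ)/g ⇒ sin(2θ) = gR/v₀² = 9.80 × 276 / 63.7² = 0.6666.
2θ = 41.80° or 180° − 41.80° = 138.2°, so θ = 20.90° or 69.10°.
The larger angle is 69.10°.

69.1°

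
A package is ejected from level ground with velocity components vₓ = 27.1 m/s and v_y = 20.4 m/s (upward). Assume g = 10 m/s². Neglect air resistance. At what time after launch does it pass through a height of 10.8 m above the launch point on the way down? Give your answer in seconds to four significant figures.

3.455 s

Require v_y0 t − ½ g t² = 10.8, i.e. 5.000 t² − 20.40 t + 10.8 = 0.
t = [20.40 ± √(20.40² − 2·10.0·10.8)] / 10.0 = (20.40 ± 14.15) / 10.0, so t = 0.6252 s or t = 3.455 s.
The descending-branch root is 3.455 s.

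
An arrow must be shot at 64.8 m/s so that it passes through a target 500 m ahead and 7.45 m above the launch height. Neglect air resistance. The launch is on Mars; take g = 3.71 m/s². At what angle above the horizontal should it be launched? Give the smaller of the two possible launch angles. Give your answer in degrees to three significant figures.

Trajectory: y = x tanθ − g x² (1 + tan²θ)/(2v₀²). With x = 500, y = 7.45, v₀ = 64.8, g = 3.71:
110.4 tan²θ − 500 tanθ + (117.9) = 0.
tanθ = [500 ± √(500² − 4 × 110.4 × (117.9))] / (2 × 110.4) = (500 ± 444.9) / 220.9, giving tanθ = 0.2495 or 4.278.
θ = 14.01° or 76.84°; the smaller is 14.01°.

14.0°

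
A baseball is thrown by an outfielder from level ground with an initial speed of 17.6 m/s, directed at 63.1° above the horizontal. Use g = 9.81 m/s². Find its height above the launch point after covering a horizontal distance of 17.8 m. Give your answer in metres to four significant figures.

Resolve: vₓ = 17.60 cos 63.1° = 7.963 m/s and v_y0 = 17.60 sin 63.1° = 15.70 m/s.
x = vₓ t ⇒ t = 17.8/7.963 = 2.235 s.
Height: y = v_y0 t − ½ g t² = 15.70 × 2.235 − 4.905 × 2.235² = 35.09 − 24.51 = 10.58 m.

10.58 m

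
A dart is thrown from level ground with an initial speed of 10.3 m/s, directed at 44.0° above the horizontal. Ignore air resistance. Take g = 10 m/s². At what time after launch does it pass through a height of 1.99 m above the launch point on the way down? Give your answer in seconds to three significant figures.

Components: vₓ = 10.30 cos 44.0° = 7.409 m/s, v_y0 = 10.30 sin 44.0° = 7.155 m/s.
Require v_y0 t − ½ g t² = 1.99, i.e. 5.000 t² − 7.155 t + 1.99 = 0.
t = [7.155 ± √(7.155² − 2·10.0·1.99)] / 10.0 = (7.155 ± 3.375) / 10.0, so t = 0.3780 s or t = 1.053 s.
The descending-branch root is 1.053 s.

1.05 s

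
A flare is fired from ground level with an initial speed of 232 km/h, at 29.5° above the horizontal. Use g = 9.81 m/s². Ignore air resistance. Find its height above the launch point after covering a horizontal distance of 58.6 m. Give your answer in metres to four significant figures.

Convert: 232 km/h = 232/3.6 = 64.44 m/s.
Resolve: vₓ = 64.44 cos 29.5° = 56.09 m/s and v_y0 = 64.44 sin 29.5° = 31.73 m/s.
At x = 58.6 m, t = x/vₓ = 58.6/56.09 = 1.045 s.
Height: y = v_y0 t − ½ g t² = 31.73 × 1.045 − 4.905 × 1.045² = 33.15 − 5.354 = 27.80 m.

27.80 m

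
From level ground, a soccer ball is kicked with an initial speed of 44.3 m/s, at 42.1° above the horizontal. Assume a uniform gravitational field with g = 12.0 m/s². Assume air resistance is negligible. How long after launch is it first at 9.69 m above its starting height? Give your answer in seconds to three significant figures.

0.351 s

Components: vₓ = 44.30 cos 42.1° = 32.87 m/s, v_y0 = 44.30 sin 42.1° = 29.70 m/s.
Height y(t) = 29.70 t − 6.000 t² = 9.69 gives 6.000 t² − 29.70 t + 9.69 = 0.
t = [29.70 ± √(29.70² − 2·12.0·9.69)] / 12.0 = (29.70 ± 25.49) / 12.0, so t = 0.3512 s or t = 4.599 s.
The first (ascending) time is 0.3512 s.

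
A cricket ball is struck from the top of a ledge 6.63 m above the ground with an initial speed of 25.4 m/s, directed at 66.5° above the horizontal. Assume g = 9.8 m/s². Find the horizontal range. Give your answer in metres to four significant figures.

Components: vₓ = 25.40 cos 66.5° = 10.13 m/s, v_y0 = 25.40 sin 66.5° = 23.29 m/s.
Vertical motion (up positive, ground at y = 0): 4.900 t² − (23.29) t − 6.63 = 0, so t = (23.29 + √(23.29² + 2·9.80·6.63)) / 9.80 = (23.29 + 25.93) / 9.80 = 5.023 s.
Horizontal distance: R = vₓ t = 10.13 × 5.023 = 50.88 m.

50.88 m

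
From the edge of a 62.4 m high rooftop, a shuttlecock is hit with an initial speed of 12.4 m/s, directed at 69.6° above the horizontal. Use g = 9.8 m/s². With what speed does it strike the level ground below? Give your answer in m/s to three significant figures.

Resolve: vₓ = 12.40 cos 69.6° = 4.322 m/s and v_y0 = 12.40 sin 69.6° = 11.62 m/s.
With up positive and y = 0 at the ground: y(t) = 62.4 + (11.62) t − 4.900 t². Setting y = 0 and taking the positive root: t = [11.62 + √(11.62² + 2·9.80·62.4)] / 9.80 = (11.62 + 36.85) / 9.80 = 4.946 s.
Vertical velocity at impact: v_y = v_y0 − g t = 11.62 − 9.80 × 4.946 = −36.85 m/s.
Speed: |v| = √(vₓ² + v_y²) = √(4.322² + 36.85²) = 37.11 m/s.

37.1 m/s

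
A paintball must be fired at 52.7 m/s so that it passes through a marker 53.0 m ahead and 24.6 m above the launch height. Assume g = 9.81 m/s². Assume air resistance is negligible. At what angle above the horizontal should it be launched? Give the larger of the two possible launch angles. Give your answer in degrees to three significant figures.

84.3°

Trajectory: y = x tanθ − g x² (1 + tan²θ)/(2v₀²). With x = 53.0, y = 24.6, v₀ = 52.7, g = 9.81:
4.961 tan²θ − 53.0 tanθ + (29.56) = 0.
tanθ = [53.0 ± √(53.0² − 4 × 4.961 × (29.56))] / (2 × 4.961) = (53.0 ± 47.14) / 9.922, giving tanθ = 0.5904 or 10.09.
θ = 30.56° or 84.34°; the larger is 84.34°.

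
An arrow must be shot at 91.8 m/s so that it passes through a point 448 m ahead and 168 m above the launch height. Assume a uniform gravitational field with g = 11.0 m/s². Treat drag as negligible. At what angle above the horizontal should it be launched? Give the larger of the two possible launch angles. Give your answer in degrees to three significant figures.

68.3°

Trajectory: y = x tanθ − g x² (1 + tan²θ)/(2v₀²). With x = 448, y = 168, v₀ = 91.8, g = 11.0:
131.0 tan²θ − 448 tanθ + (299.0) = 0.
tanθ = [448 ± √(448² − 4 × 131.0 × (299.0))] / (2 × 131.0) = (448 ± 209.9) / 262.0, giving tanθ = 0.9090 or 2.511.
θ = 42.27° or 68.29°; the larger is 68.29°.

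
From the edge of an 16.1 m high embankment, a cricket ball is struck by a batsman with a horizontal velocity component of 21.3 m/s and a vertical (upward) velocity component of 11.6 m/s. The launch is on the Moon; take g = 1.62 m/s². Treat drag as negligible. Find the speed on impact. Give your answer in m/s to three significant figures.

25.3 m/s

Vertical motion (up positive, ground at y = 0): 0.8100 t² − (11.60) t − 16.1 = 0, so t = (11.60 + √(11.60² + 2·1.62·16.1)) / 1.62 = (11.60 + 13.66) / 1.62 = 15.60 s.
Vertical velocity at impact: v_y = v_y0 − g t = 11.60 − 1.62 × 15.60 = −13.66 m/s.
Speed: |v| = √(vₓ² + v_y²) = √(21.30² + 13.66²) = 25.31 m/s.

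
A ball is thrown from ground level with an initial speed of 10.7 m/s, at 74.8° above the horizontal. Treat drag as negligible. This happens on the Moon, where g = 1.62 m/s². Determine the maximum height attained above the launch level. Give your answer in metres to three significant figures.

32.9 m

Resolve: vₓ = 10.70 cos 74.8° = 2.805 m/s and v_y0 = 10.70 sin 74.8° = 10.33 m/s.
At the apex v_y = 0, so H = v_y0²/(2g) = 10.33²/3.240 = 32.91 m.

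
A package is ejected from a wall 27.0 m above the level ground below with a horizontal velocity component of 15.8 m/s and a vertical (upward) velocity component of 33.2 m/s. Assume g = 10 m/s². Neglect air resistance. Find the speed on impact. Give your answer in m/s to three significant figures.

43.5 m/s

With up positive and y = 0 at the ground: y(t) = 27.0 + (33.20) t − 5.000 t². Setting y = 0 and taking the positive root: t = [33.20 + √(33.20² + 2·10.0·27.0)] / 10.0 = (33.20 + 40.52) / 10.0 = 7.372 s.
Vertical velocity at impact: v_y = v_y0 − g t = 33.20 − 10.0 × 7.372 = −40.52 m/s.
Speed: |v| = √(vₓ² + v_y²) = √(15.80² + 40.52²) = 43.50 m/s.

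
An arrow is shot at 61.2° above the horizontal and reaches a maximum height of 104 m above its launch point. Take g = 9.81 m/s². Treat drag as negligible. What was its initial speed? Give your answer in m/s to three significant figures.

At the peak v_y = 0, so v_y0 = √(2gH) = √(2 × 9.81 × 104) = 45.17 m/s.
v_y0 = v₀ sin θ ⇒ v₀ = 45.17 / sin 61.2° = 51.55 m/s.

51.5 m/s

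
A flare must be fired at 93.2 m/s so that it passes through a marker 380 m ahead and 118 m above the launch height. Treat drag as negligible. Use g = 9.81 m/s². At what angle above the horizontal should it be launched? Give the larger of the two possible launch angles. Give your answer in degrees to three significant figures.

76.2°

Trajectory: y = x tanθ − g x² (1 + tan²θ)/(2v₀²). With x = 380, y = 118, v₀ = 93.2, g = 9.81:
81.54 tan²θ − 380 tanθ + (199.5) = 0.
tanθ = [380 ± √(380² − 4 × 81.54 × (199.5))] / (2 × 81.54) = (380 ± 281.6) / 163.1, giving tanθ = 0.6032 or 4.057.
θ = 31.10° or 76.15°; the larger is 76.15°.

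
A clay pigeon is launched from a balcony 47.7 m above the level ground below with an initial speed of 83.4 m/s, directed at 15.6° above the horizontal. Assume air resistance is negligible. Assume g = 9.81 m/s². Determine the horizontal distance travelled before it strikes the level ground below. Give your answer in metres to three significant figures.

494 m

Components: vₓ = 83.40 cos 15.6° = 80.33 m/s, v_y0 = 83.40 sin 15.6° = 22.43 m/s.
Vertical motion (up positive, ground at y = 0): 4.905 t² − (22.43) t − 47.7 = 0, so t = (22.43 + √(22.43² + 2·9.81·47.7)) / 9.81 = (22.43 + 37.93) / 9.81 = 6.153 s.
Horizontal distance: R = vₓ t = 80.33 × 6.153 = 494.3 m.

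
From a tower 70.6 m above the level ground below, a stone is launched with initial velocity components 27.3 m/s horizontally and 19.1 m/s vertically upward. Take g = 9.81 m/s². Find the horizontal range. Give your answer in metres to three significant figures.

With up positive and y = 0 at the ground: y(t) = 70.6 + (19.10) t − 4.905 t². Setting y = 0 and taking the positive root: t = [19.10 + √(19.10² + 2·9.81·70.6)] / 9.81 = (19.10 + 41.83) / 9.81 = 6.211 s.
Horizontal distance: R = vₓ t = 27.30 × 6.211 = 169.6 m.

170 m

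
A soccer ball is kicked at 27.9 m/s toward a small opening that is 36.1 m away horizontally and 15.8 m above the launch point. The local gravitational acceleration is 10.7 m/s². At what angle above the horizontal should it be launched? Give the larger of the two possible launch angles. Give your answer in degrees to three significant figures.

72.4°

Trajectory: y = x tanθ − g x² (1 + tan²θ)/(2v₀²). With x = 36.1, y = 15.8, v₀ = 27.9, g = 10.7:
8.957 tan²θ − 36.1 tanθ + (24.76) = 0.
tanθ = [36.1 ± √(36.1² − 4 × 8.957 × (24.76))] / (2 × 8.957) = (36.1 ± 20.40) / 17.91, giving tanθ = 0.8763 or 3.154.
θ = 41.23° or 72.41°; the larger is 72.41°.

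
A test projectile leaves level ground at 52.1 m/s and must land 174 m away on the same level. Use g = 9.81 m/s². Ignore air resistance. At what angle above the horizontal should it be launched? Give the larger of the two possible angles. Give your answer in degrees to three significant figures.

Level-ground range R = v₀² sin(2θ)/g ⇒ sin(2θ) = gR/v₀² = 9.81 × 174 / 52.1² = 0.6288.
2θ = 38.96° or 180° − 38.96° = 141.0°, so θ = 19.48° or 70.52°.
The larger angle is 70.52°.

70.5°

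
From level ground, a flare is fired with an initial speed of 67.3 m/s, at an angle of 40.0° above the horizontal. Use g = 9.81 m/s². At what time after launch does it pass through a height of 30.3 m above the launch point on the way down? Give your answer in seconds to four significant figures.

8.052 s

Components: vₓ = 67.30 cos 40.0° = 51.55 m/s, v_y0 = 67.30 sin 40.0° = 43.26 m/s.
Set y = v_y0 t − ½ g t² = 30.3: 4.905 t² − 43.26 t + 30.3 = 0.
t = [43.26 ± √(43.26² − 2·9.81·30.3)] / 9.81 = (43.26 ± 35.73) / 9.81, so t = 0.7672 s or t = 8.052 s.
The descending-branch root is 8.052 s.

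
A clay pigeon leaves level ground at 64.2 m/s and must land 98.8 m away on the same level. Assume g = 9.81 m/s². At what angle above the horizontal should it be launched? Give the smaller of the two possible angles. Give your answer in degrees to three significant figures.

6.80°

Level-ground range R = v₀² sin(2θ)/g ⇒ sin(2θ) = gR/v₀² = 9.81 × 98.8 / 64.2² = 0.2352.
2θ = 13.60° or 180° − 13.60° = 166.4°, so θ = 6.800° or 83.20°.
The smaller angle is 6.800°.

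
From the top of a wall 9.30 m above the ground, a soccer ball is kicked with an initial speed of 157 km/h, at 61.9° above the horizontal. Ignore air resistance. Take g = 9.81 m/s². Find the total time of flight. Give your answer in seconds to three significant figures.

Convert: 157 km/h = 157/3.6 = 43.61 m/s.
Components: vₓ = 43.61 cos 61.9° = 20.54 m/s, v_y0 = 43.61 sin 61.9° = 38.47 m/s.
The projectile lands when y = 9.30 + (38.47) t − ½·9.81·t² = 0. Positive root: t = (38.47 + √(38.47² + 2·9.81·9.30)) / 9.81 = (38.47 + 40.77) / 9.81 = 8.078 s.

8.08 s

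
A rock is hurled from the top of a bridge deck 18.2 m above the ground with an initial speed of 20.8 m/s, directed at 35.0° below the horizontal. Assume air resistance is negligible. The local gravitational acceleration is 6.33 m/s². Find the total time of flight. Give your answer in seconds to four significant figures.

Horizontal component vₓ = 20.80 cos 35.0° = 17.04 m/s; vertical v_y0 = −11.93 m/s (downward).
The projectile lands when y = 18.2 + (−11.93) t − ½·6.33·t² = 0. Positive root: t = (−11.93 + √(11.93² + 2·6.33·18.2)) / 6.33 = (−11.93 + 19.31) / 6.33 = 1.165 s.

1.165 s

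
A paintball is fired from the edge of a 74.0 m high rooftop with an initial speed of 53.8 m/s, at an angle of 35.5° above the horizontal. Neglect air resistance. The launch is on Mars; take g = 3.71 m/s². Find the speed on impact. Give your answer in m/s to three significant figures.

Components: vₓ = 53.80 cos 35.5° = 43.80 m/s, v_y0 = 53.80 sin 35.5° = 31.24 m/s.
Vertical motion (up positive, ground at y = 0): 1.855 t² − (31.24) t − 74.0 = 0, so t = (31.24 + √(31.24² + 2·3.71·74.0)) / 3.71 = (31.24 + 39.05) / 3.71 = 18.95 s.
Vertical velocity at impact: v_y = v_y0 − g t = 31.24 − 3.71 × 18.95 = −39.05 m/s.
Speed: |v| = √(vₓ² + v_y²) = √(43.80² + 39.05²) = 58.68 m/s.

58.7 m/s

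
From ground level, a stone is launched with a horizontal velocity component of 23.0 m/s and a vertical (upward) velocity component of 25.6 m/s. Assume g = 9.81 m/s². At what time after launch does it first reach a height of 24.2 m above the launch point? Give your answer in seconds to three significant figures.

Set y = v_y0 t − ½ g t² = 24.2: 4.905 t² − 25.60 t + 24.2 = 0.
t = [25.60 ± √(25.60² − 2·9.81·24.2)] / 9.81 = (25.60 ± 13.44) / 9.81, so t = 1.240 s or t = 3.979 s.
The first (ascending) time is 1.240 s.

1.24 s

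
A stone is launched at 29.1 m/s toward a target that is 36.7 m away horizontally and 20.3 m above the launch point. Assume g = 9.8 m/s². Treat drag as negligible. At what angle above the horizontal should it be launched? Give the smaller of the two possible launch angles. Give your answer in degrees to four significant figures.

Trajectory: y = x tanθ − g x² (1 + tan²θ)/(2v₀²). With x = 36.7, y = 20.3, v₀ = 29.1, g = 9.80:
7.794 tan²θ − 36.7 tanθ + (28.09) = 0.
tanθ = [36.7 ± √(36.7² − 4 × 7.794 × (28.09))] / (2 × 7.794) = (36.7 ± 21.70) / 15.59, giving tanθ = 0.9620 or 3.747.
θ = 43.89° or 75.06°; the smaller is 43.89°.

43.89°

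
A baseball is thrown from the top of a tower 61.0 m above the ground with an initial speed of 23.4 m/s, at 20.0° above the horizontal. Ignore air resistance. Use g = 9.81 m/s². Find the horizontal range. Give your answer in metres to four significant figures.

97.53 m

Resolve: vₓ = 23.40 cos 20.0° = 21.99 m/s and v_y0 = 23.40 sin 20.0° = 8.003 m/s.
With up positive and y = 0 at the ground: y(t) = 61.0 + (8.003) t − 4.905 t². Setting y = 0 and taking the positive root: t = [8.003 + √(8.003² + 2·9.81·61.0)] / 9.81 = (8.003 + 35.51) / 9.81 = 4.435 s.
Horizontal distance: R = vₓ t = 21.99 × 4.435 = 97.53 m.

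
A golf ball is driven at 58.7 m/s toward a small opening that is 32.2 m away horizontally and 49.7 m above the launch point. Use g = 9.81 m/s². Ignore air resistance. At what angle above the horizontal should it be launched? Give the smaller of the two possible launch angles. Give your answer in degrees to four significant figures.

59.91°

Trajectory: y = x tanθ − g x² (1 + tan²θ)/(2v₀²). With x = 32.2, y = 49.7, v₀ = 58.7, g = 9.81:
1.476 tan²θ − 32.2 tanθ + (51.18) = 0.
tanθ = [32.2 ± √(32.2² − 4 × 1.476 × (51.18))] / (2 × 1.476) = (32.2 ± 27.11) / 2.952, giving tanθ = 1.726 or 20.09.
θ = 59.91° or 87.15°; the smaller is 59.91°.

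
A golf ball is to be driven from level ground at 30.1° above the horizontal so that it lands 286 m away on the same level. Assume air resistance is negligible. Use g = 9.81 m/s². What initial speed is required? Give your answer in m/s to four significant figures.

On level ground R = v₀² sin 2θ / g ⇒ v₀ = √(gR / sin 2θ).
v₀ = √(9.81 × 286 / sin 60.20°) = √(2806 / 0.8678) = √3233.2 = 56.86 m/s.

56.86 m/s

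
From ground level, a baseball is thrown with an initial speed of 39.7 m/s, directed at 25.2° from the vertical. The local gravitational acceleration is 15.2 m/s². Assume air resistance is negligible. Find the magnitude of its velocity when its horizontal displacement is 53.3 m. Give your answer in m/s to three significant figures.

Components: vₓ = 39.70 sin 25.2° = 16.90 m/s, v_y0 = 39.70 cos 25.2° = 35.92 m/s.
At x = 53.3 m, t = x/vₓ = 53.3/16.90 = 3.153 s.
Vertical velocity there: v_y = v_y0 − g t = 35.92 − 15.2 × 3.153 = −12.01 m/s.
Speed: √(vₓ² + v_y²) = √(16.90² + 12.01²) = 20.73 m/s.

20.7 m/s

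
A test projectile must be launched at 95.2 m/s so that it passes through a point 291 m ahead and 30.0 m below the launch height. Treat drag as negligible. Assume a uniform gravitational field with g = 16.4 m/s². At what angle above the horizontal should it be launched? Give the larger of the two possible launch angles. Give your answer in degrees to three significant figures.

Trajectory: y = x tanθ − g x² (1 + tan²θ)/(2v₀²). With x = 291, y = −30.0, v₀ = 95.2, g = 16.4:
76.62 tan²θ − 291 tanθ + (46.62) = 0.
tanθ = [291 ± √(291² − 4 × 76.62 × (46.62))] / (2 × 76.62) = (291 ± 265.3) / 153.2, giving tanθ = 0.1676 or 3.631.
θ = 9.514° or 74.60°; the larger is 74.60°.

74.6°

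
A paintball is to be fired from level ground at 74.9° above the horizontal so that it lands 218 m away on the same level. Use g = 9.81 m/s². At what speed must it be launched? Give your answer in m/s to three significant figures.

From R = (v₀² / g) sin 2θ: v₀ = √(gR / sin 2θ).
v₀ = √(9.81 × 218 / sin 149.8°) = √(2139 / 0.5030) = √4251.5 = 65.20 m/s.

65.2 m/s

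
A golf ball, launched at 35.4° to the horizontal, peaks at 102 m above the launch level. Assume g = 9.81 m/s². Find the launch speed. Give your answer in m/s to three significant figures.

At the peak v_y = 0, so v_y0 = √(2gH) = √(2 × 9.81 × 102) = 44.74 m/s.
v_y0 = v₀ sin θ ⇒ v₀ = 44.74 / sin 35.4° = 77.23 m/s.

77.2 m/s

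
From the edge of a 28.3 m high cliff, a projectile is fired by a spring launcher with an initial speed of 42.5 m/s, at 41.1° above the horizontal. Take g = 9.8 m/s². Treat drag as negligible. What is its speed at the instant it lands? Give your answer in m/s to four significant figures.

48.59 m/s

Horizontal component vₓ = 42.50 cos 41.1° = 32.03 m/s; vertical v_y0 = 42.50 sin 41.1° = 27.94 m/s.
The projectile lands when y = 28.3 + (27.94) t − ½·9.80·t² = 0. Positive root: t = (27.94 + √(27.94² + 2·9.80·28.3)) / 9.80 = (27.94 + 36.54) / 9.80 = 6.580 s.
Vertical velocity at impact: v_y = v_y0 − g t = 27.94 − 9.80 × 6.580 = −36.54 m/s.
Speed: |v| = √(vₓ² + v_y²) = √(32.03² + 36.54²) = 48.59 m/s.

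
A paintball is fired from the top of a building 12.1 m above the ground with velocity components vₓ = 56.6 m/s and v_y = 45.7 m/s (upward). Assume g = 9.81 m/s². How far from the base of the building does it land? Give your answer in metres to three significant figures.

With up positive and y = 0 at the ground: y(t) = 12.1 + (45.70) t − 4.905 t². Setting y = 0 and taking the positive root: t = [45.70 + √(45.70² + 2·9.81·12.1)] / 9.81 = (45.70 + 48.23) / 9.81 = 9.575 s.
Horizontal distance: R = vₓ t = 56.60 × 9.575 = 541.9 m.

542 m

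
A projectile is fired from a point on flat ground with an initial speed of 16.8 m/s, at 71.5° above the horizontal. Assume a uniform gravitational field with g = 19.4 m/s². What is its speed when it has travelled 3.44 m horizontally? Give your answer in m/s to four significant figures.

6.330 m/s

Horizontal component vₓ = 16.80 cos 71.5° = 5.331 m/s; vertical v_y0 = 16.80 sin 71.5° = 15.93 m/s.
x = vₓ t ⇒ t = 3.44/5.331 = 0.6453 s.
Vertical velocity there: v_y = v_y0 − g t = 15.93 − 19.4 × 0.6453 = 3.413 m/s.
Speed: √(vₓ² + v_y²) = √(5.331² + 3.413²) = 6.330 m/s.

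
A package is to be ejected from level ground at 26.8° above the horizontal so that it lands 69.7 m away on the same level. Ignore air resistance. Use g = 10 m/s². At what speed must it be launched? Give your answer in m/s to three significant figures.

29.4 m/s

Level-ground range: R = v₀² sin(2θ)/g, so v₀ = √(gR / sin 2θ).
v₀ = √(10.0 × 69.7 / sin 53.60°) = √(697.0 / 0.8049) = √865.95 = 29.43 m/s.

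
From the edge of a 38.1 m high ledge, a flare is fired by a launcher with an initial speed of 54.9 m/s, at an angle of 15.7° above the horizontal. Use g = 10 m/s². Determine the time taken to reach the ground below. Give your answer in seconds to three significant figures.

Horizontal component vₓ = 54.90 cos 15.7° = 52.85 m/s; vertical v_y0 = 54.90 sin 15.7° = 14.86 m/s.
The projectile lands when y = 38.1 + (14.86) t − ½·10.0·t² = 0. Positive root: t = (14.86 + √(14.86² + 2·10.0·38.1)) / 10.0 = (14.86 + 31.35) / 10.0 = 4.620 s.

4.62 s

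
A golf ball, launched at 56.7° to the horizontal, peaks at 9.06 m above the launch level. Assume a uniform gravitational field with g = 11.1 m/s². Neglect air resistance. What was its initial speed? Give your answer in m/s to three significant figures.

At the peak v_y = 0, so v_y0 = √(2gH) = √(2 × 11.1 × 9.06) = 14.18 m/s.
v_y0 = v₀ sin θ ⇒ v₀ = 14.18 / sin 56.7° = 16.97 m/s.

17.0 m/s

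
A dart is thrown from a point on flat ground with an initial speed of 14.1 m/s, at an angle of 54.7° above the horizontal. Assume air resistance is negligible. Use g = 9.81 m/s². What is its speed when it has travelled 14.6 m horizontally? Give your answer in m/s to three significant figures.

10.2 m/s

Resolve: vₓ = 14.10 cos 54.7° = 8.148 m/s and v_y0 = 14.10 sin 54.7° = 11.51 m/s.
At x = 14.6 m, t = x/vₓ = 14.6/8.148 = 1.792 s.
Vertical velocity there: v_y = v_y0 − g t = 11.51 − 9.81 × 1.792 = −6.071 m/s.
Speed: √(vₓ² + v_y²) = √(8.148² + 6.071²) = 10.16 m/s.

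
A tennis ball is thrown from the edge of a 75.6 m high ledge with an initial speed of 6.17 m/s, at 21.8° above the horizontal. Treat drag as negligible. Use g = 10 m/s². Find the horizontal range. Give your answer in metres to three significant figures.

23.6 m

Components: vₓ = 6.170 cos 21.8° = 5.729 m/s, v_y0 = 6.170 sin 21.8° = 2.291 m/s.
Vertical motion (up positive, ground at y = 0): 5.000 t² − (2.291) t − 75.6 = 0, so t = (2.291 + √(2.291² + 2·10.0·75.6)) / 10.0 = (2.291 + 38.95) / 10.0 = 4.124 s.
Horizontal distance: R = vₓ t = 5.729 × 4.124 = 23.63 m.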